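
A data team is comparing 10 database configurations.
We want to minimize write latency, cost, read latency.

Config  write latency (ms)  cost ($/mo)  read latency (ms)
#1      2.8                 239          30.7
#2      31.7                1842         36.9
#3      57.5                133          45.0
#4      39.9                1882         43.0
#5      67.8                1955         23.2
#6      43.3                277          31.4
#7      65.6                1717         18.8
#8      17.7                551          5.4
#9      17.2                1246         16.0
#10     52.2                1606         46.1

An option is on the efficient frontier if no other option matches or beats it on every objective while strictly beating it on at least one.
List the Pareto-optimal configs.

#1, #3, #8, #9

#1: not dominated (best write latency).
#2: dominated by #1 (write latency 2.8≤31.7, cost 239≤1842, read latency 30.7≤36.9).
#3: not dominated (best cost).
#4: dominated by #1 (write latency 2.8≤39.9, cost 239≤1882, read latency 30.7≤43.0).
#5: dominated by #7 (write latency 65.6≤67.8, cost 1717≤1955, read latency 18.8≤23.2).
#6: dominated by #1 (write latency 2.8≤43.3, cost 239≤277, read latency 30.7≤31.4).
#7: dominated by #8 (write latency 17.7≤65.6, cost 551≤1717, read latency 5.4≤18.8).
#8: not dominated (best read latency).
#9: not dominated.
#10: dominated by #1 (write latency 2.8≤52.2, cost 239≤1606, read latency 30.7≤46.1).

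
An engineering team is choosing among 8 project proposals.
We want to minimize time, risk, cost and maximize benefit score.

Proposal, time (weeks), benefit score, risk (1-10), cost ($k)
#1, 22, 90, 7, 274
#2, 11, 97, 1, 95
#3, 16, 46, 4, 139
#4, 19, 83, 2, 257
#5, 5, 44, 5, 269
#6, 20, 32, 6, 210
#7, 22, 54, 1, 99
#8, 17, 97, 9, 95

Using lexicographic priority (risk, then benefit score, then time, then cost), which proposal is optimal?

#2

First minimize risk: best is 1, kept {#2, #7}.
Then maximize benefit score: best is 97, kept {#2}.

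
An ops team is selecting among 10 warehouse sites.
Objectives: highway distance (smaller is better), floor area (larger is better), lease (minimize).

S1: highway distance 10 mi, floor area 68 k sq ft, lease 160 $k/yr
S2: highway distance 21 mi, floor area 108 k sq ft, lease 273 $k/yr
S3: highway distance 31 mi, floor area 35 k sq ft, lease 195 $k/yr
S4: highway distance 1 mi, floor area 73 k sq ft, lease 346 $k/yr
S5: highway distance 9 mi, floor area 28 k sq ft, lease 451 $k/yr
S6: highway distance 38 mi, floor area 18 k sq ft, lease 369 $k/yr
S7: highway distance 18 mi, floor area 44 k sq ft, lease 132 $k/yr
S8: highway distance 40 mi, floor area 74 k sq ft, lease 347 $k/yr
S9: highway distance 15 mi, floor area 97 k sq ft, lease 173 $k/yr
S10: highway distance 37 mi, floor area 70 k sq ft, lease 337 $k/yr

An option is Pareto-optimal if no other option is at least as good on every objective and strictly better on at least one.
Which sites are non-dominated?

S1, S2, S4, S7, S9

S1: not dominated.
S2: not dominated (best floor area).
S3: dominated by S1 (highway distance 10≤31, floor area 68≥35, lease 160≤195).
S4: not dominated (best highway distance).
S5: dominated by S4 (highway distance 1≤9, floor area 73≥28, lease 346≤451).
S6: dominated by S1 (highway distance 10≤38, floor area 68≥18, lease 160≤369).
S7: not dominated (best lease).
S8: dominated by S2 (highway distance 21≤40, floor area 108≥74, lease 273≤347).
S9: not dominated.
S10: dominated by S2 (highway distance 21≤37, floor area 108≥70, lease 273≤337).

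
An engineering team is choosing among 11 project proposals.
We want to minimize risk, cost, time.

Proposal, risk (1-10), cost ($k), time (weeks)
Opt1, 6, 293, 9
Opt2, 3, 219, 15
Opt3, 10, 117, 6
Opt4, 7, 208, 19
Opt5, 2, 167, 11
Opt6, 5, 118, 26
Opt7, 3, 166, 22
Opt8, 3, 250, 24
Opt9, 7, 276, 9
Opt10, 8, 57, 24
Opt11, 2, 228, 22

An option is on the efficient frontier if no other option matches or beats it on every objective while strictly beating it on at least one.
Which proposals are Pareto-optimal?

Opt1, Opt3, Opt5, Opt6, Opt7, Opt9, Opt10

Opt1: not dominated.
Opt2: dominated by Opt5 (risk 2≤3, cost 167≤219, time 11≤15).
Opt3: not dominated (best time).
Opt4: dominated by Opt5 (risk 2≤7, cost 167≤208, time 11≤19).
Opt5: not dominated.
Opt6: not dominated.
Opt7: not dominated.
Opt8: dominated by Opt2 (risk 3≤3, cost 219≤250, time 15≤24).
Opt9: not dominated.
Opt10: not dominated (best cost).
Opt11: dominated by Opt5 (risk 2≤2, cost 167≤228, time 11≤22).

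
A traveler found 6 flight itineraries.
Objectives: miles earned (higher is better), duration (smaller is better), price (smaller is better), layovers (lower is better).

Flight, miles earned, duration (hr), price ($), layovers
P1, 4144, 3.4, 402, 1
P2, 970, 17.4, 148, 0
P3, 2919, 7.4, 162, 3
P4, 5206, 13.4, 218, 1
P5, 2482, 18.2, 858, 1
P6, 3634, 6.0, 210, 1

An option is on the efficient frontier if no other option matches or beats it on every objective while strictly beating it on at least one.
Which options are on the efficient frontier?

P1, P2, P3, P4, P6

P1: not dominated (best duration).
P2: not dominated (best price).
P3: not dominated.
P4: not dominated (best miles earned).
P5: dominated by P1 (miles earned 4144≥2482, duration 3.4≤18.2, price 402≤858, layovers 1≤1).
P6: not dominated.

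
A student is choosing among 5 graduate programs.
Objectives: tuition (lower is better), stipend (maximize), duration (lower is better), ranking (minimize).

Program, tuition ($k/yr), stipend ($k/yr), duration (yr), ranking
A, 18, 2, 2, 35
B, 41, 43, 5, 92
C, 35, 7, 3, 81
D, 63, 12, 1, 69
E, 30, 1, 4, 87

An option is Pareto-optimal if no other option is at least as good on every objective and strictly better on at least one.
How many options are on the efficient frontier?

A: not dominated (best tuition).
B: not dominated (best stipend).
C: not dominated.
D: not dominated (best duration).
E: dominated by A (tuition 18≤30, stipend 2≥1, duration 2≤4, ranking 35≤87).
Pareto-optimal: A, B, C, D → 4.

4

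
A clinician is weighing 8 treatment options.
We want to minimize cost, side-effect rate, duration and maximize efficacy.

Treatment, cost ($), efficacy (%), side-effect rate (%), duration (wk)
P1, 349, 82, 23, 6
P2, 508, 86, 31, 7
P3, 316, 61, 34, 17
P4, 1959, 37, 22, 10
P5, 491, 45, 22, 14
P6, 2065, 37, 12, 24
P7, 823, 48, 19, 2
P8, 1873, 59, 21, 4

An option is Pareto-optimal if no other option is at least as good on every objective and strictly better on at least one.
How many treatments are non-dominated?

7

P1: not dominated.
P2: not dominated (best efficacy).
P3: not dominated (best cost).
P4: dominated by P7 (cost 823≤1959, efficacy 48≥37, side-effect rate 19≤22, duration 2≤10).
P5: not dominated.
P6: not dominated (best side-effect rate).
P7: not dominated (best duration).
P8: not dominated.
Pareto-optimal: P1, P2, P3, P5, P6, P7, P8 → 7.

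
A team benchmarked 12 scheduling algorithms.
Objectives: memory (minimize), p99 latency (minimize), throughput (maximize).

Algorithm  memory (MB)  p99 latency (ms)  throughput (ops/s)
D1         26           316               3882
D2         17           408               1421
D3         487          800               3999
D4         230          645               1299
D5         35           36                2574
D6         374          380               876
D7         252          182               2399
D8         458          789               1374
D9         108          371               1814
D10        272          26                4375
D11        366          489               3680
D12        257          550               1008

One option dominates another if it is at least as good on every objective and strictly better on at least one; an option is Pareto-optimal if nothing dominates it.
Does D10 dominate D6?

D10 vs D6: memory 272≤374, p99 latency 26≤380, throughput 4375≥876 — D10 is at least as good on every objective with at least one strict improvement.

Yes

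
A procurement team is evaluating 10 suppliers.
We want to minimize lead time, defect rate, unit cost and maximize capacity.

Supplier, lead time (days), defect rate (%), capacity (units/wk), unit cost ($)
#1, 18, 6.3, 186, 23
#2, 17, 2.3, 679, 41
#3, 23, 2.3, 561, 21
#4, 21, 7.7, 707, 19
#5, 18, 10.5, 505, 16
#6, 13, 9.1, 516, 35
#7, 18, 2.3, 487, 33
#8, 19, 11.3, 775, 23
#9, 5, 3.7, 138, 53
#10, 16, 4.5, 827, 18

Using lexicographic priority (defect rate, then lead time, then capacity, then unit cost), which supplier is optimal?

First minimize defect rate: best is 2.3, kept {#2, #3, #7}.
Then minimize lead time: best is 17, kept {#2}.

#2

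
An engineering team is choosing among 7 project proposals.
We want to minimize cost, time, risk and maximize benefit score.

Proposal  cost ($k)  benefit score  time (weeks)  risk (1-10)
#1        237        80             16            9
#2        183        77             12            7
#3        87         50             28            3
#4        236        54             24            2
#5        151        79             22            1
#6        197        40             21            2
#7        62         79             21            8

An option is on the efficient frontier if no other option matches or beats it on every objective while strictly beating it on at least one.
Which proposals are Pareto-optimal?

#1: not dominated (best benefit score).
#2: not dominated (best time).
#3: not dominated.
#4: dominated by #5 (cost 151≤236, benefit score 79≥54, time 22≤24, risk 1≤2).
#5: not dominated (best risk).
#6: not dominated.
#7: not dominated (best cost).

#1, #2, #3, #5, #6, #7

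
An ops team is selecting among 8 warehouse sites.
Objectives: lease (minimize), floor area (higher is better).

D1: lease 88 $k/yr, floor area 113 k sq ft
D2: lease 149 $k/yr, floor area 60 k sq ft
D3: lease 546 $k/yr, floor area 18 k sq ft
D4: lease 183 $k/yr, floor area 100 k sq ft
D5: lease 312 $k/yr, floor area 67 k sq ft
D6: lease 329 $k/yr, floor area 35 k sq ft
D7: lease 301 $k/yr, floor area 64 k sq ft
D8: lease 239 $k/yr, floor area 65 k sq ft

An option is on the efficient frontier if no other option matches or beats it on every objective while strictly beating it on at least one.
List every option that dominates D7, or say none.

D1: lease 88≤301, floor area 113≥64 — dominates D7.
D4: lease 183≤301, floor area 100≥64 — dominates D7.
D8: lease 239≤301, floor area 65≥64 — dominates D7.
Others (D2, D3, D5, D6) are each worse than D7 on at least one objective.

D1, D4, D8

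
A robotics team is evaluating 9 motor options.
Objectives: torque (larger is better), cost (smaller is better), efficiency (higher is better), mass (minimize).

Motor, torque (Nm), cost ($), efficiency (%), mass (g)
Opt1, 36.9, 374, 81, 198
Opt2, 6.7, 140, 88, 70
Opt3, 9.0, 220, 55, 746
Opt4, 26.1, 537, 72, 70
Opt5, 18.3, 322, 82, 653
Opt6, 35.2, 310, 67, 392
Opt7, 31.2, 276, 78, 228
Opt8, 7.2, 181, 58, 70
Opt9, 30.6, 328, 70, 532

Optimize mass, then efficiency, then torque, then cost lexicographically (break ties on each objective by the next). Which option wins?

Opt2

First minimize mass: best is 70, kept {Opt2, Opt4, Opt8}.
Then maximize efficiency: best is 88, kept {Opt2}.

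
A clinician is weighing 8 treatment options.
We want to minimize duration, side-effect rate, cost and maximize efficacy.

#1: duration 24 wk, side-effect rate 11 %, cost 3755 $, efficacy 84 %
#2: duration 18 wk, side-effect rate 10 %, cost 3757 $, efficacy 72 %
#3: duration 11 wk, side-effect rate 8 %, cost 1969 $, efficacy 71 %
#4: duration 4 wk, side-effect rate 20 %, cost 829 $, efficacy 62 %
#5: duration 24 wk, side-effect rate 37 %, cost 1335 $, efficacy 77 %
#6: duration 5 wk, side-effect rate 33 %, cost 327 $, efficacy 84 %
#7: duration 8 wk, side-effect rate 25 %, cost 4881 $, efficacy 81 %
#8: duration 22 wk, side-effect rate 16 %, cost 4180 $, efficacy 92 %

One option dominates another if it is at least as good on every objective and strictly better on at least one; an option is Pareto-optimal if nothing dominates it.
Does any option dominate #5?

Yes

#6 vs #5: duration 5≤24, side-effect rate 33≤37, cost 327≤1335, efficacy 84≥77 — #6 is at least as good on every objective and strictly better on at least one, so #6 dominates #5.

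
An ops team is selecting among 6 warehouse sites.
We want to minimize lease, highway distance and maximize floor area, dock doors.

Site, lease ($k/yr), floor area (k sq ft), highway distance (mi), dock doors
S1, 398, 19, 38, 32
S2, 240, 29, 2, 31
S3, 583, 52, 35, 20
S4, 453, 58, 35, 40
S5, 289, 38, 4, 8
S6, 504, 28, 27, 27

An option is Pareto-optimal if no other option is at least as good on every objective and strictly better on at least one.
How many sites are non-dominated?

4

S1: not dominated.
S2: not dominated (best lease).
S3: dominated by S4 (lease 453≤583, floor area 58≥52, highway distance 35≤35, dock doors 40≥20).
S4: not dominated (best floor area).
S5: not dominated.
S6: dominated by S2 (lease 240≤504, floor area 29≥28, highway distance 2≤27, dock doors 31≥27).
Pareto-optimal: S1, S2, S4, S5 → 4.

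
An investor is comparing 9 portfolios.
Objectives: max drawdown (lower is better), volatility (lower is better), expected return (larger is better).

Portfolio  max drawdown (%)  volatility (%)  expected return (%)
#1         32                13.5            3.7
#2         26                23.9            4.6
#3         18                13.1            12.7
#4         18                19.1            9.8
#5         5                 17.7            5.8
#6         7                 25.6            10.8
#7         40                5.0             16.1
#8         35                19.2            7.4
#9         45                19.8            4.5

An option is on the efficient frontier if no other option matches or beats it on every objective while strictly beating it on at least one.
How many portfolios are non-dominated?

#1: dominated by #3 (max drawdown 18≤32, volatility 13.1≤13.5, expected return 12.7≥3.7).
#2: dominated by #3 (max drawdown 18≤26, volatility 13.1≤23.9, expected return 12.7≥4.6).
#3: not dominated.
#4: dominated by #3 (max drawdown 18≤18, volatility 13.1≤19.1, expected return 12.7≥9.8).
#5: not dominated (best max drawdown).
#6: not dominated.
#7: not dominated (best volatility).
#8: dominated by #3 (max drawdown 18≤35, volatility 13.1≤19.2, expected return 12.7≥7.4).
#9: dominated by #3 (max drawdown 18≤45, volatility 13.1≤19.8, expected return 12.7≥4.5).
Pareto-optimal: #3, #5, #6, #7 → 4.

4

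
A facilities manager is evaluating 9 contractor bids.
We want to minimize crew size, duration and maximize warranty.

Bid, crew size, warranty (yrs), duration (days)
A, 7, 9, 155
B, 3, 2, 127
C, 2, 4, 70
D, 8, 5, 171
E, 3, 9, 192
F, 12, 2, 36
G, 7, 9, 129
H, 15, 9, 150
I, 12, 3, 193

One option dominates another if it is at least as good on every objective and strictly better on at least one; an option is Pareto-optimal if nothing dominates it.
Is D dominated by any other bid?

A vs D: crew size 7≤8, warranty 9≥5, duration 155≤171 — A is at least as good on every objective and strictly better on at least one, so A dominates D.

Yes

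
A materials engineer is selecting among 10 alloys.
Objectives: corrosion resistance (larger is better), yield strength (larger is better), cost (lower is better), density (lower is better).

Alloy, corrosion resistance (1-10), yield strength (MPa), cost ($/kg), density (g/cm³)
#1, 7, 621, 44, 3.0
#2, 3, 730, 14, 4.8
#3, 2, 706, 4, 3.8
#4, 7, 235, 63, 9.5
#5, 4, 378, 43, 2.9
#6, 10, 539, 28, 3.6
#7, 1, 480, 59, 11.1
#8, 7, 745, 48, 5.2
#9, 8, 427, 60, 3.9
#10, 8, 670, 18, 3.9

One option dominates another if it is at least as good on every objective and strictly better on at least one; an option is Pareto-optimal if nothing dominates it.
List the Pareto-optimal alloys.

#1, #2, #3, #5, #6, #8, #10

#1: not dominated.
#2: not dominated.
#3: not dominated (best cost).
#4: dominated by #1 (corrosion resistance 7≥7, yield strength 621≥235, cost 44≤63, density 3.0≤9.5).
#5: not dominated (best density).
#6: not dominated (best corrosion resistance).
#7: dominated by #1 (corrosion resistance 7≥1, yield strength 621≥480, cost 44≤59, density 3.0≤11.1).
#8: not dominated (best yield strength).
#9: dominated by #6 (corrosion resistance 10≥8, yield strength 539≥427, cost 28≤60, density 3.6≤3.9).
#10: not dominated.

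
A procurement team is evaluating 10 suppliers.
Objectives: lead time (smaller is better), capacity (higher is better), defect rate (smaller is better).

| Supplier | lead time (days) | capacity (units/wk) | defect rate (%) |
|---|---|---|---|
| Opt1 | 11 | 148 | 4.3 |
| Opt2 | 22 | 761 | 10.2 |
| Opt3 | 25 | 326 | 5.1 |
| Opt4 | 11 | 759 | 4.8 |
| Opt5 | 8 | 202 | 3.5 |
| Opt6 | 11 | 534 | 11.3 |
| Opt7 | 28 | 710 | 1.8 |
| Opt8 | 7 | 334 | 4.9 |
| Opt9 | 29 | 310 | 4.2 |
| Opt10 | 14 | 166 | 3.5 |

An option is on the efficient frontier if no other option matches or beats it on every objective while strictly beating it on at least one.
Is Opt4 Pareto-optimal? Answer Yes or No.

Yes

Opt1: worse on capacity (148 vs 759).
Opt2: worse on lead time (22 vs 11).
Opt3: worse on lead time (25 vs 11).
Opt5: worse on capacity (202 vs 759).
Opt6: worse on capacity (534 vs 759).
Opt7: worse on lead time (28 vs 11).
Opt8: worse on capacity (334 vs 759).
Opt9: worse on lead time (29 vs 11).
Opt10: worse on lead time (14 vs 11).
No option is at least as good as Opt4 on every objective and strictly better on one.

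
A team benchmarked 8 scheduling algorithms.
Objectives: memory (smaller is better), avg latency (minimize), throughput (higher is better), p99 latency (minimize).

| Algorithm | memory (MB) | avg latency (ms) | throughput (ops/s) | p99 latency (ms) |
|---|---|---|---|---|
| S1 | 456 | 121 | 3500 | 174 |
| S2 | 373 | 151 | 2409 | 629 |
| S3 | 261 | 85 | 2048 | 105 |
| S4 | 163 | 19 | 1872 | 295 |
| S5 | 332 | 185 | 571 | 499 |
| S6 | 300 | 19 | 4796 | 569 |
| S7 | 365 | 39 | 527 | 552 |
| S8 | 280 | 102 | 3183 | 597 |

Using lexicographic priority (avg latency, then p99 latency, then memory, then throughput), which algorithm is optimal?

First minimize avg latency: best is 19, kept {S4, S6}.
Then minimize p99 latency: best is 295, kept {S4}.

S4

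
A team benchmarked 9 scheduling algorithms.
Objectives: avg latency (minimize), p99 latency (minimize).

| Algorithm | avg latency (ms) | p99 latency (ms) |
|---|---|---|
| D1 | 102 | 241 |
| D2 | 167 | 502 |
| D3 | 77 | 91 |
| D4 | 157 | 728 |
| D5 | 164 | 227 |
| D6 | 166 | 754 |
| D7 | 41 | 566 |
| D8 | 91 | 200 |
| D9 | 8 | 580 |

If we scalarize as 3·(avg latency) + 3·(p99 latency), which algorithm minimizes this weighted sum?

D3

D1: 3·102 + 3·241 = 1029
D2: 3·167 + 3·502 = 2007
D3: 3·77 + 3·91 = 504
D4: 3·157 + 3·728 = 2655
D5: 3·164 + 3·227 = 1173
D6: 3·166 + 3·754 = 2760
D7: 3·41 + 3·566 = 1821
D8: 3·91 + 3·200 = 873
D9: 3·8 + 3·580 = 1764
Lowest: D3 at 504.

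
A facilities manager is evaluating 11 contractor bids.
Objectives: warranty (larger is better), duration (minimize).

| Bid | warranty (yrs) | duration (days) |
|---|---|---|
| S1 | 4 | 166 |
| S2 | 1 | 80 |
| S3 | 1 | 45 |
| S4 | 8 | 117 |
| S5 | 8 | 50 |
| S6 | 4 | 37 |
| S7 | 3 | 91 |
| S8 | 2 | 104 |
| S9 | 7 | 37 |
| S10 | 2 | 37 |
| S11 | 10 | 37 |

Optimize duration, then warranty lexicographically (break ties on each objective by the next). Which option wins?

First minimize duration: best is 37, kept {S6, S9, S10, S11}.
Then maximize warranty: best is 10, kept {S11}.

S11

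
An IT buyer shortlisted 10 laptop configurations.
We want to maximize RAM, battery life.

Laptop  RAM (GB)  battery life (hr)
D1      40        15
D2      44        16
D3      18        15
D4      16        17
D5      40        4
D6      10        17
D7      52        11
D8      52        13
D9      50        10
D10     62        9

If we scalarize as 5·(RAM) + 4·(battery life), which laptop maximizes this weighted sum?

D1: 5·40 + 4·15 = 260
D2: 5·44 + 4·16 = 284
D3: 5·18 + 4·15 = 150
D4: 5·16 + 4·17 = 148
D5: 5·40 + 4·4 = 216
D6: 5·10 + 4·17 = 118
D7: 5·52 + 4·11 = 304
D8: 5·52 + 4·13 = 312
D9: 5·50 + 4·10 = 290
D10: 5·62 + 4·9 = 346
Highest: D10 at 346.

D10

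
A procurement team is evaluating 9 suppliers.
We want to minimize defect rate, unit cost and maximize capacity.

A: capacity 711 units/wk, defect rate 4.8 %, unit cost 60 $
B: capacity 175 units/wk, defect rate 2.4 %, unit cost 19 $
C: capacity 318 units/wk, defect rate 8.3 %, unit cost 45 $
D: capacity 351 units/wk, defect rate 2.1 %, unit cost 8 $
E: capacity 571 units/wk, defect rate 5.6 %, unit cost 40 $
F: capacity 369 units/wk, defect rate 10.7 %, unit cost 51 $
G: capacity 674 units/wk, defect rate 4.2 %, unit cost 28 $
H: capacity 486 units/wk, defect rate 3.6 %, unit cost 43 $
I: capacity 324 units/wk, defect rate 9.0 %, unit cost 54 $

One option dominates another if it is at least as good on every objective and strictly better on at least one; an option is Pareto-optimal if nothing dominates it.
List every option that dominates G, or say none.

none

A: worse on defect rate (4.8 vs 4.2).
B: worse on capacity (175 vs 674).
C: worse on capacity (318 vs 674).
D: worse on capacity (351 vs 674).
E: worse on capacity (571 vs 674).
F: worse on capacity (369 vs 674).
H: worse on capacity (486 vs 674).
I: worse on capacity (324 vs 674).
No option dominates G.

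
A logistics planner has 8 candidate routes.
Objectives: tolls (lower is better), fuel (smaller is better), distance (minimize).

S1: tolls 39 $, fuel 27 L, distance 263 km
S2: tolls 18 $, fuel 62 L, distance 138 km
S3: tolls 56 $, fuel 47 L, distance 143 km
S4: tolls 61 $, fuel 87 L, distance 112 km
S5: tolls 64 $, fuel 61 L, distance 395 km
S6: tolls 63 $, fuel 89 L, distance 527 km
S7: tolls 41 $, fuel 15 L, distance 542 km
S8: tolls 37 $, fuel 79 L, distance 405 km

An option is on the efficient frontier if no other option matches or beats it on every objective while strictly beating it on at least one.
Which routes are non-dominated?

S1, S2, S3, S4, S7

S1: not dominated.
S2: not dominated (best tolls).
S3: not dominated.
S4: not dominated (best distance).
S5: dominated by S1 (tolls 39≤64, fuel 27≤61, distance 263≤395).
S6: dominated by S1 (tolls 39≤63, fuel 27≤89, distance 263≤527).
S7: not dominated (best fuel).
S8: dominated by S2 (tolls 18≤37, fuel 62≤79, distance 138≤405).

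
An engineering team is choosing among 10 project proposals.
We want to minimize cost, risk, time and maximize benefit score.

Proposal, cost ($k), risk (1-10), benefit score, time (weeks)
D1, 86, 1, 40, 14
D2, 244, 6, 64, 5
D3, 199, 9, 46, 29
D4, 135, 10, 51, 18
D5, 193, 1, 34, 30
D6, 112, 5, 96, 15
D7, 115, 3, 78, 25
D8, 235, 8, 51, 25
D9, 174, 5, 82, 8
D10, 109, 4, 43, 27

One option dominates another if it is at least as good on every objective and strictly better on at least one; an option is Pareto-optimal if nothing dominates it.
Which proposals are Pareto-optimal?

D1: not dominated (best cost).
D2: not dominated (best time).
D3: dominated by D6 (cost 112≤199, risk 5≤9, benefit score 96≥46, time 15≤29).
D4: dominated by D6 (cost 112≤135, risk 5≤10, benefit score 96≥51, time 15≤18).
D5: dominated by D1 (cost 86≤193, risk 1≤1, benefit score 40≥34, time 14≤30).
D6: not dominated (best benefit score).
D7: not dominated.
D8: dominated by D6 (cost 112≤235, risk 5≤8, benefit score 96≥51, time 15≤25).
D9: not dominated.
D10: not dominated.

D1, D2, D6, D7, D9, D10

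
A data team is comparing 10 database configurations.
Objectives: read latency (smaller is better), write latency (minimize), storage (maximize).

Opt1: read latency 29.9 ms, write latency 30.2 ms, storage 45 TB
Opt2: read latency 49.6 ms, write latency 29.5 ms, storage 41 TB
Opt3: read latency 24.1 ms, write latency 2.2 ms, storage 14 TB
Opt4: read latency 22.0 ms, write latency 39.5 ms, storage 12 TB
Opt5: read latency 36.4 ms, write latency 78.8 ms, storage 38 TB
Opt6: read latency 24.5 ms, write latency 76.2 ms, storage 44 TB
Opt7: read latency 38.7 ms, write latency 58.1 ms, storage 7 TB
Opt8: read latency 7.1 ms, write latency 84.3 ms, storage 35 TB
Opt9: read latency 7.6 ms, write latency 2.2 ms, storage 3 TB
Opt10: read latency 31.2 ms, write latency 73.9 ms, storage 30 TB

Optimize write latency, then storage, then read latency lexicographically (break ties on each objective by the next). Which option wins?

Opt3

First minimize write latency: best is 2.2, kept {Opt3, Opt9}.
Then maximize storage: best is 14, kept {Opt3}.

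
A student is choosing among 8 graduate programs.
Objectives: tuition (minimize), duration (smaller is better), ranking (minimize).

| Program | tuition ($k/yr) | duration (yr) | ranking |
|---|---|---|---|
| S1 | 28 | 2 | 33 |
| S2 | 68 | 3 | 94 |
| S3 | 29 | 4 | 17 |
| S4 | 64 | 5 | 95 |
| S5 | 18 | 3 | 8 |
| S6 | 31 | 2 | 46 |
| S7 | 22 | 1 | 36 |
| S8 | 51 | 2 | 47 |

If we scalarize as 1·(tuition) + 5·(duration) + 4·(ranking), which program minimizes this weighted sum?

S1: 1·28 + 5·2 + 4·33 = 170
S2: 1·68 + 5·3 + 4·94 = 459
S3: 1·29 + 5·4 + 4·17 = 117
S4: 1·64 + 5·5 + 4·95 = 469
S5: 1·18 + 5·3 + 4·8 = 65
S6: 1·31 + 5·2 + 4·46 = 225
S7: 1·22 + 5·1 + 4·36 = 171
S8: 1·51 + 5·2 + 4·47 = 249
Lowest: S5 at 65.

S5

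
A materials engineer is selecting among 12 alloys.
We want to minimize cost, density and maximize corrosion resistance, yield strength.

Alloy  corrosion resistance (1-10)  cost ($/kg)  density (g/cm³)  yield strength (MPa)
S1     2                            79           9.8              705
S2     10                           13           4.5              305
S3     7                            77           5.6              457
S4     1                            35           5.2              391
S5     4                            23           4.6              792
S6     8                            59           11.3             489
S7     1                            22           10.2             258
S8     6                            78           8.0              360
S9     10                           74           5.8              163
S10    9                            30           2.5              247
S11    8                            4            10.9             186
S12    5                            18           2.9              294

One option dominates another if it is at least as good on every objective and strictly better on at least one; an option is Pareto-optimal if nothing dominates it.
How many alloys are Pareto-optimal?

7

S1: dominated by S5 (corrosion resistance 4≥2, cost 23≤79, density 4.6≤9.8, yield strength 792≥705).
S2: not dominated.
S3: not dominated.
S4: dominated by S5 (corrosion resistance 4≥1, cost 23≤35, density 4.6≤5.2, yield strength 792≥391).
S5: not dominated (best yield strength).
S6: not dominated.
S7: dominated by S2 (corrosion resistance 10≥1, cost 13≤22, density 4.5≤10.2, yield strength 305≥258).
S8: dominated by S3 (corrosion resistance 7≥6, cost 77≤78, density 5.6≤8.0, yield strength 457≥360).
S9: dominated by S2 (corrosion resistance 10≥10, cost 13≤74, density 4.5≤5.8, yield strength 305≥163).
S10: not dominated (best density).
S11: not dominated (best cost).
S12: not dominated.
Pareto-optimal: S2, S3, S5, S6, S10, S11, S12 → 7.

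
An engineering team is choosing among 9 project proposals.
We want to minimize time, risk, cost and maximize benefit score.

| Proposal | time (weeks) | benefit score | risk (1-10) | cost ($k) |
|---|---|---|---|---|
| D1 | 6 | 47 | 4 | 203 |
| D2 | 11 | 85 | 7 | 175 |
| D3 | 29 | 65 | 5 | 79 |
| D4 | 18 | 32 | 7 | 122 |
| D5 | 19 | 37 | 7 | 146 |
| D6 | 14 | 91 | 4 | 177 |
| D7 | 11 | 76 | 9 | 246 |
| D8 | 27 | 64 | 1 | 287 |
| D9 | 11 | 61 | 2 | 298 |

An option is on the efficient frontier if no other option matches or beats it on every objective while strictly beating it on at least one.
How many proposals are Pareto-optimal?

D1: not dominated (best time).
D2: not dominated.
D3: not dominated (best cost).
D4: not dominated.
D5: not dominated.
D6: not dominated (best benefit score).
D7: dominated by D2 (time 11≤11, benefit score 85≥76, risk 7≤9, cost 175≤246).
D8: not dominated (best risk).
D9: not dominated.
Pareto-optimal: D1, D2, D3, D4, D5, D6, D8, D9 → 8.

8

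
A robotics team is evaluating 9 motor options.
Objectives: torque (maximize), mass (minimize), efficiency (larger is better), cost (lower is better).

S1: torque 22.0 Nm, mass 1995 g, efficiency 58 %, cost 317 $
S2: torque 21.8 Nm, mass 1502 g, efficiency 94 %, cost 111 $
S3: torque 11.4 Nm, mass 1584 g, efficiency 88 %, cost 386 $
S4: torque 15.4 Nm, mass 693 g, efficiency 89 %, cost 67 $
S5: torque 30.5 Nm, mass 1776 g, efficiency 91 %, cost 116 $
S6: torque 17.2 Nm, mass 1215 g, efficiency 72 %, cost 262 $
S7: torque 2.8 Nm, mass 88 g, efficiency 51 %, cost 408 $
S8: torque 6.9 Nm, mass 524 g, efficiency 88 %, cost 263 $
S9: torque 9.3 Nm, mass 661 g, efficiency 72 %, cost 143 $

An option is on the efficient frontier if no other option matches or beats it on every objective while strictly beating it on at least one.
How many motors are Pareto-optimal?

S1: dominated by S5 (torque 30.5≥22.0, mass 1776≤1995, efficiency 91≥58, cost 116≤317).
S2: not dominated (best efficiency).
S3: dominated by S2 (torque 21.8≥11.4, mass 1502≤1584, efficiency 94≥88, cost 111≤386).
S4: not dominated (best cost).
S5: not dominated (best torque).
S6: not dominated.
S7: not dominated (best mass).
S8: not dominated.
S9: not dominated.
Pareto-optimal: S2, S4, S5, S6, S7, S8, S9 → 7.

7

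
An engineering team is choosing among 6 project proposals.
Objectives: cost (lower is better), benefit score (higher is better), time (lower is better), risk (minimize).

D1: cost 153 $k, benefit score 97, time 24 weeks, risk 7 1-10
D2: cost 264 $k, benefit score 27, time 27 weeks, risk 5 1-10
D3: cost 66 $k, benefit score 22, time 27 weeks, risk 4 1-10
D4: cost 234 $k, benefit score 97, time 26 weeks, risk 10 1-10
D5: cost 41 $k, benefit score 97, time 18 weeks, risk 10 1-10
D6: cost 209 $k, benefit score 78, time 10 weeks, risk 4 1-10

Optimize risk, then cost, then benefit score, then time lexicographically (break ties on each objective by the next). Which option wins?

First minimize risk: best is 4, kept {D3, D6}.
Then minimize cost: best is 66, kept {D3}.

D3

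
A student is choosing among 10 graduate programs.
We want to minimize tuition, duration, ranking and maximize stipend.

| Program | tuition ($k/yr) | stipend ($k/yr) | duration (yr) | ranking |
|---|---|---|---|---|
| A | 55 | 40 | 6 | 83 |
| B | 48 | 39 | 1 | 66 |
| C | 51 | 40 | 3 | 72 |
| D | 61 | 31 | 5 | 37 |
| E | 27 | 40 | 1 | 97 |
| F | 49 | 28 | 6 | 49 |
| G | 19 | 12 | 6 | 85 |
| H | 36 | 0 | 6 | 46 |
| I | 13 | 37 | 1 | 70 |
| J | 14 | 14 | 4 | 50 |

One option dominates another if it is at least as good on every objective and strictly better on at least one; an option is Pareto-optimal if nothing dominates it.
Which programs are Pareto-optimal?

A: dominated by C (tuition 51≤55, stipend 40≥40, duration 3≤6, ranking 72≤83).
B: not dominated.
C: not dominated.
D: not dominated (best ranking).
E: not dominated.
F: not dominated.
G: dominated by I (tuition 13≤19, stipend 37≥12, duration 1≤6, ranking 70≤85).
H: not dominated.
I: not dominated (best tuition).
J: not dominated.

B, C, D, E, F, H, I, J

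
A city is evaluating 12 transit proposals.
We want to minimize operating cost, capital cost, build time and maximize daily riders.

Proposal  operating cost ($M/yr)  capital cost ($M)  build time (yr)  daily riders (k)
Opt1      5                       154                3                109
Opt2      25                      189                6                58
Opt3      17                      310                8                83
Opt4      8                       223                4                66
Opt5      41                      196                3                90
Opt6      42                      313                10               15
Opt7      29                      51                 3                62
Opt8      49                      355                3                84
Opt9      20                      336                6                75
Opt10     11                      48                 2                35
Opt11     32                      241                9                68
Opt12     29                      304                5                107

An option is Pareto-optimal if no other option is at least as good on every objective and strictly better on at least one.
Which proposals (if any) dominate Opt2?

Opt1

Opt1: operating cost 5≤25, capital cost 154≤189, build time 3≤6, daily riders 109≥58 — dominates Opt2.
Others (Opt3, Opt4, Opt5, Opt6, Opt7, Opt8, Opt9, Opt10, Opt11, Opt12) are each worse than Opt2 on at least one objective.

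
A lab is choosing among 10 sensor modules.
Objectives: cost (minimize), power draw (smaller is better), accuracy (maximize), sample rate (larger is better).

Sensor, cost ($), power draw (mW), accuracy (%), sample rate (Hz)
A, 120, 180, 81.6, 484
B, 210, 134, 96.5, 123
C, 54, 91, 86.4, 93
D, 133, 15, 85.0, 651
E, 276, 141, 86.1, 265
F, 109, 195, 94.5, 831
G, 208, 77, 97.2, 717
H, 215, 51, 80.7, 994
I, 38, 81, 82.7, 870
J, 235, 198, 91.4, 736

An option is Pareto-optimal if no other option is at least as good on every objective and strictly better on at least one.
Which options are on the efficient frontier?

C, D, F, G, H, I

A: dominated by I (cost 38≤120, power draw 81≤180, accuracy 82.7≥81.6, sample rate 870≥484).
B: dominated by G (cost 208≤210, power draw 77≤134, accuracy 97.2≥96.5, sample rate 717≥123).
C: not dominated.
D: not dominated (best power draw).
E: dominated by G (cost 208≤276, power draw 77≤141, accuracy 97.2≥86.1, sample rate 717≥265).
F: not dominated.
G: not dominated (best accuracy).
H: not dominated (best sample rate).
I: not dominated (best cost).
J: dominated by F (cost 109≤235, power draw 195≤198, accuracy 94.5≥91.4, sample rate 831≥736).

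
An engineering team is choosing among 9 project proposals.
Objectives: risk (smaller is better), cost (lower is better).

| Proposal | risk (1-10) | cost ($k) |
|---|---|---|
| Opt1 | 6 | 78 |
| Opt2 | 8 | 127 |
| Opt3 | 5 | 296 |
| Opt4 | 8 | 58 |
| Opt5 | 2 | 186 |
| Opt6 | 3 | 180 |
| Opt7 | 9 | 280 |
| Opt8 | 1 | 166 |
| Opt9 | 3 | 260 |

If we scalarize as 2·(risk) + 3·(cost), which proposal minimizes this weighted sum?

Opt4

Opt1: 2·6 + 3·78 = 246
Opt2: 2·8 + 3·127 = 397
Opt3: 2·5 + 3·296 = 898
Opt4: 2·8 + 3·58 = 190
Opt5: 2·2 + 3·186 = 562
Opt6: 2·3 + 3·180 = 546
Opt7: 2·9 + 3·280 = 858
Opt8: 2·1 + 3·166 = 500
Opt9: 2·3 + 3·260 = 786
Lowest: Opt4 at 190.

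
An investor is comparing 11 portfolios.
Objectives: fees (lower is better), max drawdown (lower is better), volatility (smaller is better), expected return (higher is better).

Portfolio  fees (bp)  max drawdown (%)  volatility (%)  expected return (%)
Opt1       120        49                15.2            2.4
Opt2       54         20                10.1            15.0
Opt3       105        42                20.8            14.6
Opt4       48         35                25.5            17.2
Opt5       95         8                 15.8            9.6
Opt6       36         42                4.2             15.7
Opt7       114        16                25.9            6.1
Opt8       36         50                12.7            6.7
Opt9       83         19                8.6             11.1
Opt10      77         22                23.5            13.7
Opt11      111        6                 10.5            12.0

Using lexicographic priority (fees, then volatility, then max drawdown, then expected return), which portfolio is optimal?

Opt6

First minimize fees: best is 36, kept {Opt6, Opt8}.
Then minimize volatility: best is 4.2, kept {Opt6}.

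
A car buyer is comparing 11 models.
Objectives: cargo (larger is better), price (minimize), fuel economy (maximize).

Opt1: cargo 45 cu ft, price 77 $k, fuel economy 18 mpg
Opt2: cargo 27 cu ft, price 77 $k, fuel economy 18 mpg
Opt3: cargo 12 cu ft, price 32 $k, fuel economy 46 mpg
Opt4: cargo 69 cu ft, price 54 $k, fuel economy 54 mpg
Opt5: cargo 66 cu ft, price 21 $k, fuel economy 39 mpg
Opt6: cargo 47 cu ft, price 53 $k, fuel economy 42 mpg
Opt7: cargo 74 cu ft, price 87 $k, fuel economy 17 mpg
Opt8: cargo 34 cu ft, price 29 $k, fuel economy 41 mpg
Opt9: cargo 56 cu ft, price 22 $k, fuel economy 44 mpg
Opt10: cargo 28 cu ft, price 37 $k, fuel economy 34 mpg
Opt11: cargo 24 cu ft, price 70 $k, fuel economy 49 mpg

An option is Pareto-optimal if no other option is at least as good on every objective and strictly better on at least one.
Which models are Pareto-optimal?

Opt1: dominated by Opt4 (cargo 69≥45, price 54≤77, fuel economy 54≥18).
Opt2: dominated by Opt1 (cargo 45≥27, price 77≤77, fuel economy 18≥18).
Opt3: not dominated.
Opt4: not dominated (best fuel economy).
Opt5: not dominated (best price).
Opt6: dominated by Opt9 (cargo 56≥47, price 22≤53, fuel economy 44≥42).
Opt7: not dominated (best cargo).
Opt8: dominated by Opt9 (cargo 56≥34, price 22≤29, fuel economy 44≥41).
Opt9: not dominated.
Opt10: dominated by Opt5 (cargo 66≥28, price 21≤37, fuel economy 39≥34).
Opt11: dominated by Opt4 (cargo 69≥24, price 54≤70, fuel economy 54≥49).

Opt3, Opt4, Opt5, Opt7, Opt9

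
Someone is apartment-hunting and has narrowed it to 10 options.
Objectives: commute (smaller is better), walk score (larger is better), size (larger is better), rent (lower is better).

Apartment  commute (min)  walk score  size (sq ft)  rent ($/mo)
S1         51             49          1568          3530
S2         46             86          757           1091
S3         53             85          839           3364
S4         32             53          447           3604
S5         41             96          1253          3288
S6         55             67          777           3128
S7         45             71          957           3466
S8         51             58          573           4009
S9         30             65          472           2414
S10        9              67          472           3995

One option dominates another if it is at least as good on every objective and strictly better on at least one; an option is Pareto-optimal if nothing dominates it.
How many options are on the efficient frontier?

6

S1: not dominated (best size).
S2: not dominated (best rent).
S3: dominated by S5 (commute 41≤53, walk score 96≥85, size 1253≥839, rent 3288≤3364).
S4: dominated by S9 (commute 30≤32, walk score 65≥53, size 472≥447, rent 2414≤3604).
S5: not dominated (best walk score).
S6: not dominated.
S7: dominated by S5 (commute 41≤45, walk score 96≥71, size 1253≥957, rent 3288≤3466).
S8: dominated by S2 (commute 46≤51, walk score 86≥58, size 757≥573, rent 1091≤4009).
S9: not dominated.
S10: not dominated (best commute).
Pareto-optimal: S1, S2, S5, S6, S9, S10 → 6.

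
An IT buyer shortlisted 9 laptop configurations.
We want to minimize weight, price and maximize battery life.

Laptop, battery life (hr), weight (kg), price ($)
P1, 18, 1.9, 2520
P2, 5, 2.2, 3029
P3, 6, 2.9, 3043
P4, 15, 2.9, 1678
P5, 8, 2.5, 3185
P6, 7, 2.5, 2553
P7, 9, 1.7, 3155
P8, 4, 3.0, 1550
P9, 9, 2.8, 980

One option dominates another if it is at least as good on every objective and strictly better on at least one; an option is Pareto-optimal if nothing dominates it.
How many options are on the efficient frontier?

P1: not dominated (best battery life).
P2: dominated by P1 (battery life 18≥5, weight 1.9≤2.2, price 2520≤3029).
P3: dominated by P1 (battery life 18≥6, weight 1.9≤2.9, price 2520≤3043).
P4: not dominated.
P5: dominated by P1 (battery life 18≥8, weight 1.9≤2.5, price 2520≤3185).
P6: dominated by P1 (battery life 18≥7, weight 1.9≤2.5, price 2520≤2553).
P7: not dominated (best weight).
P8: dominated by P9 (battery life 9≥4, weight 2.8≤3.0, price 980≤1550).
P9: not dominated (best price).
Pareto-optimal: P1, P4, P7, P9 → 4.

4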